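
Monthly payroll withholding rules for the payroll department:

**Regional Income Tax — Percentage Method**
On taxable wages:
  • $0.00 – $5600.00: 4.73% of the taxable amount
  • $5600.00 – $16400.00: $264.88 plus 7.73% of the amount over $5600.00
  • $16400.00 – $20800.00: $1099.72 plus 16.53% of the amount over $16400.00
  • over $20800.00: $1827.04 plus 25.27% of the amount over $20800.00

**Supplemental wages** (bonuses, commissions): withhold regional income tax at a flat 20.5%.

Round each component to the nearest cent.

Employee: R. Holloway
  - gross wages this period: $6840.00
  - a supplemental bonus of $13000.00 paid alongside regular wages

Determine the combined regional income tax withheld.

Regional Income Tax: taxable = $6840.00
  $264.88 + 7.73% × ($6840.00 − $5600.00) = $264.88 + 7.73% × $1240.00 = $360.73
Supplemental (20.5% flat on bonus): 20.5% × $13000.00 = $2665.00
Total regional income tax: $360.73 + $2665.00 = $3025.73

$3025.73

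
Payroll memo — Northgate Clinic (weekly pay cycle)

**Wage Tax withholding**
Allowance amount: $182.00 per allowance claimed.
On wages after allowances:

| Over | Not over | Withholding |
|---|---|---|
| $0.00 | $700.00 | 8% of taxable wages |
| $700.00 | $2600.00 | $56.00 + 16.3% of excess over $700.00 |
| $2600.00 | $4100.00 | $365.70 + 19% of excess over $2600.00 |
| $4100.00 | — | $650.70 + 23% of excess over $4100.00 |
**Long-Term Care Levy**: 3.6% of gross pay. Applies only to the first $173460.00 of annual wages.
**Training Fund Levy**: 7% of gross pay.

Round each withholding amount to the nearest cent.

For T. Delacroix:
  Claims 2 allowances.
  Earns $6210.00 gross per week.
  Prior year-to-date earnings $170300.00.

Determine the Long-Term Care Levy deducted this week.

Long-Term Care Levy: cap $173460.00 − YTD $170300.00 = $3160.00 subject; 3.6% × $3160.00 = $113.76

$113.76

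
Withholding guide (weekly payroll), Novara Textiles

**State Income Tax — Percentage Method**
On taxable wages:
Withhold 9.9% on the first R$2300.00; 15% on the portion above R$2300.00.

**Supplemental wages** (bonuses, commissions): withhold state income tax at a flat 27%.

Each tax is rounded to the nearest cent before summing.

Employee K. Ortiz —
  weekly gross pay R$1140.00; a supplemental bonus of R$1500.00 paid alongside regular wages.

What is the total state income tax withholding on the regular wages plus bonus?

State Income Tax: taxable = R$1140.00
  9.9% × R$1140.00 = R$112.86
Supplemental (27% flat on bonus): 27% × R$1500.00 = R$405.00
Total state income tax: R$112.86 + R$405.00 = R$517.86

R$517.86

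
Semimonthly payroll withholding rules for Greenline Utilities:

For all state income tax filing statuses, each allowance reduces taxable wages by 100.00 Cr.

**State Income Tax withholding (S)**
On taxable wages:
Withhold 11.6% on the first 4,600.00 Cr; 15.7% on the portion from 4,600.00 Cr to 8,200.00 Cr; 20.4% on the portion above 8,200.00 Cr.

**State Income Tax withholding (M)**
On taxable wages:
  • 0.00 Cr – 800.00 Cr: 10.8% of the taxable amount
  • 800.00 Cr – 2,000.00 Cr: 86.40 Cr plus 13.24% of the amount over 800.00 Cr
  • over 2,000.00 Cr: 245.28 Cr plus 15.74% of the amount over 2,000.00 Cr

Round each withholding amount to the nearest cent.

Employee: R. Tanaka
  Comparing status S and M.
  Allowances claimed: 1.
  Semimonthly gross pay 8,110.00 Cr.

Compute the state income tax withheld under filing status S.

1,068.97 Cr

State Income Tax (S): taxable = 8,110.00 Cr − 1×100.00 Cr = 8,010.00 Cr
  533.60 Cr + 15.7% × (8,010.00 Cr − 4,600.00 Cr) = 533.60 Cr + 15.7% × 3,410.00 Cr = 1,068.97 Cr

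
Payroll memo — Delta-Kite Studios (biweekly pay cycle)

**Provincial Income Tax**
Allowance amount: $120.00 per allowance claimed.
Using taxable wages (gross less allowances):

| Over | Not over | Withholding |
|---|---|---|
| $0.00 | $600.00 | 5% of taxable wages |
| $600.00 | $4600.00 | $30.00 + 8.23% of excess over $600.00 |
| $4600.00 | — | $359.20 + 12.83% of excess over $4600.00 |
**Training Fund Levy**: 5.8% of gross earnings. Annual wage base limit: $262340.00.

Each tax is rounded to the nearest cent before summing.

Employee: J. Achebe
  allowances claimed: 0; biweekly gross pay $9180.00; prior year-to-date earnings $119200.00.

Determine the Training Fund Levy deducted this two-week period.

$532.44

Training Fund Levy: 5.8% × $9180.00 = $532.44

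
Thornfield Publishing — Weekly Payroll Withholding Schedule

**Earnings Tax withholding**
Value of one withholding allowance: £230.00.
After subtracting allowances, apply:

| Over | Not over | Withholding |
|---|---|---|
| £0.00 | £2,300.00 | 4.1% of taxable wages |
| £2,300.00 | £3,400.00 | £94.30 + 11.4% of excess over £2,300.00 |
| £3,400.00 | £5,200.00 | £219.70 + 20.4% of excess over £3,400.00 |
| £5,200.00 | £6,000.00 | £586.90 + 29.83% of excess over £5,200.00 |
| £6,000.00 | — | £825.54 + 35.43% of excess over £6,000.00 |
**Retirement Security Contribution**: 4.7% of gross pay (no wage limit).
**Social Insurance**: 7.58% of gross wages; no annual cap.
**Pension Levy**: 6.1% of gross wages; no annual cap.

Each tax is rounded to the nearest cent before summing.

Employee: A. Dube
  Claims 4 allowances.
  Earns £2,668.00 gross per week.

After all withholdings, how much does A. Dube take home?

£2,105.95

Earnings Tax: taxable = £2,668.00 − 4×£230.00 = £1,748.00
  4.1% × £1,748.00 = £71.67
Retirement Security Contribution: 4.7% × £2,668.00 = £125.40
Social Insurance: 7.58% × £2,668.00 = £202.23
Pension Levy: 6.1% × £2,668.00 = £162.75
Total withheld: £71.67 + £125.40 + £202.23 + £162.75 = £562.05
Net pay: £2,668.00 − £562.05 = £2,105.95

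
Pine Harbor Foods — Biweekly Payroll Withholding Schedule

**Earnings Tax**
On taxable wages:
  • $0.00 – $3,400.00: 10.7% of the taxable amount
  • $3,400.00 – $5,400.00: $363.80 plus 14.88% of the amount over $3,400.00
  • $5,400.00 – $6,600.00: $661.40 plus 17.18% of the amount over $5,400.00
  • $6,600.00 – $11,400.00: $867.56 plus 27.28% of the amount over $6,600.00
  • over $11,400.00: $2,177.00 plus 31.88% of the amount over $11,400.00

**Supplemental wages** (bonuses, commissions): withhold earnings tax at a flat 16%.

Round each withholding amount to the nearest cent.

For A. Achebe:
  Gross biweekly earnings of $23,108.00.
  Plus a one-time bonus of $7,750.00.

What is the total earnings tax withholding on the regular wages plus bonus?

Earnings Tax: taxable = $23,108.00
  $2,177.00 + 31.88% × ($23,108.00 − $11,400.00) = $2,177.00 + 31.88% × $11,708.00 = $5,909.51
Supplemental (16% flat on bonus): 16% × $7,750.00 = $1,240.00
Total earnings tax: $5,909.51 + $1,240.00 = $7,149.51

$7,149.51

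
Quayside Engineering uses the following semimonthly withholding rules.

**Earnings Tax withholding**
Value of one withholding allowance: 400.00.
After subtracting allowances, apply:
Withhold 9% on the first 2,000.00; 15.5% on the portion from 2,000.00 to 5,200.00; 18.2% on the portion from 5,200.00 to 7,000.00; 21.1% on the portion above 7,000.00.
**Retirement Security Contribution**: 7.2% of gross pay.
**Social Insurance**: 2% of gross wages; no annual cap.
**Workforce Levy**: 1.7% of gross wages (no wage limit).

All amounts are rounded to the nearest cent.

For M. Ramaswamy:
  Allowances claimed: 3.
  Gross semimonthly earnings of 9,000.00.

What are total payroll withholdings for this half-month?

2,153.40

Earnings Tax: taxable = 9,000.00 − 3×400.00 = 7,800.00
  1,003.60 + 21.1% × (7,800.00 − 7,000.00) = 1,003.60 + 21.1% × 800.00 = 1,172.40
Retirement Security Contribution: 7.2% × 9,000.00 = 648.00
Social Insurance: 2% × 9,000.00 = 180.00
Workforce Levy: 1.7% × 9,000.00 = 153.00
Total: 1,172.40 + 648.00 + 180.00 + 153.00 = 2,153.40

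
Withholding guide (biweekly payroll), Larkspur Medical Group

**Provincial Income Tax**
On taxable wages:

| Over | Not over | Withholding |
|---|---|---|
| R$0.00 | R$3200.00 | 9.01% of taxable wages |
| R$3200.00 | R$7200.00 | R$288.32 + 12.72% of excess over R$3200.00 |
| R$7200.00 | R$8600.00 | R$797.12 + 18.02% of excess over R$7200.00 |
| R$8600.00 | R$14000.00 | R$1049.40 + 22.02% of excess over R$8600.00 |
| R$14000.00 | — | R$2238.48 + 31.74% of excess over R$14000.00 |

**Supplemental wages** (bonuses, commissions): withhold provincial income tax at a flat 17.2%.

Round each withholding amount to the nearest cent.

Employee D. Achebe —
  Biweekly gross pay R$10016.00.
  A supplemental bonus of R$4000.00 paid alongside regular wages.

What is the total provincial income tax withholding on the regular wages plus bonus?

Provincial Income Tax: taxable = R$10016.00
  R$1049.40 + 22.02% × (R$10016.00 − R$8600.00) = R$1049.40 + 22.02% × R$1416.00 = R$1361.20
Supplemental (17.2% flat on bonus): 17.2% × R$4000.00 = R$688.00
Total provincial income tax: R$1361.20 + R$688.00 = R$2049.20

R$2049.20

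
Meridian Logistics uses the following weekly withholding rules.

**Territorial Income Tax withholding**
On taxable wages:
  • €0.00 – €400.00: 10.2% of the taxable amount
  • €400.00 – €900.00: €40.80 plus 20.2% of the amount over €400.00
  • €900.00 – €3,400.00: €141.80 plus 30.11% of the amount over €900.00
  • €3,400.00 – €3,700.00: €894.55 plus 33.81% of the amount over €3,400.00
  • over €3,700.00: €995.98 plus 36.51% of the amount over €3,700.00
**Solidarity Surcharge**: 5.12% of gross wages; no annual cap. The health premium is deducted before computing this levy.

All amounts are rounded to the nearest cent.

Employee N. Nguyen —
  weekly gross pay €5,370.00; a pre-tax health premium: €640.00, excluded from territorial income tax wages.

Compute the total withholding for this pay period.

€1,614.21

Territorial Income Tax: taxable = €5,370.00 − €640.00 = €4,730.00
  €995.98 + 36.51% × (€4,730.00 − €3,700.00) = €995.98 + 36.51% × €1,030.00 = €1,372.03
Solidarity Surcharge: 5.12% × €4,730.00 = €242.18
Total: €1,372.03 + €242.18 = €1,614.21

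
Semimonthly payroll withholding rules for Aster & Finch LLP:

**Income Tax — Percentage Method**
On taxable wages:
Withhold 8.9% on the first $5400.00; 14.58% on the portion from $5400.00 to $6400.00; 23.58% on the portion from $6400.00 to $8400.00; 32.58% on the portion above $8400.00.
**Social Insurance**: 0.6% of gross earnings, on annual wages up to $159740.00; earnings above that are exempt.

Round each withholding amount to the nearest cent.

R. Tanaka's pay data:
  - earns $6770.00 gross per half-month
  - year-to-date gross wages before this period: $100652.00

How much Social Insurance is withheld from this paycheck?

$40.62

Social Insurance: 0.6% × $6770.00 = $40.62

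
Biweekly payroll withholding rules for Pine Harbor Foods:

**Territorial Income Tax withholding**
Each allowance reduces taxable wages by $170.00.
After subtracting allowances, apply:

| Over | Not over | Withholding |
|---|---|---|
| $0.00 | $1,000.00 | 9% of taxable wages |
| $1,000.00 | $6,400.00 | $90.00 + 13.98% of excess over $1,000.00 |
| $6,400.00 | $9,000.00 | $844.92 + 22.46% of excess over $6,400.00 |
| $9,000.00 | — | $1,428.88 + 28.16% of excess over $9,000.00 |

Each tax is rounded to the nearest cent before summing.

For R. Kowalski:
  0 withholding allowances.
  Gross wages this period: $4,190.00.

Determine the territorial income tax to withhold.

$535.96

Territorial Income Tax: taxable = $4,190.00
  $90.00 + 13.98% × ($4,190.00 − $1,000.00) = $90.00 + 13.98% × $3,190.00 = $535.96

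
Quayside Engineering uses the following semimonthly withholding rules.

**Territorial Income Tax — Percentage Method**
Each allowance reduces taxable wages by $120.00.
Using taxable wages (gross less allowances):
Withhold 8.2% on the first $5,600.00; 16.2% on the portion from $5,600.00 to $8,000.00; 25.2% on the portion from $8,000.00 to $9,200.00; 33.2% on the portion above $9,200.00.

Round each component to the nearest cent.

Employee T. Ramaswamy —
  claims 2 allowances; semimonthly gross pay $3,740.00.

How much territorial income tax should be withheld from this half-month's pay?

$287.00

Territorial Income Tax: taxable = $3,740.00 − 2×$120.00 = $3,500.00
  8.2% × $3,500.00 = $287.00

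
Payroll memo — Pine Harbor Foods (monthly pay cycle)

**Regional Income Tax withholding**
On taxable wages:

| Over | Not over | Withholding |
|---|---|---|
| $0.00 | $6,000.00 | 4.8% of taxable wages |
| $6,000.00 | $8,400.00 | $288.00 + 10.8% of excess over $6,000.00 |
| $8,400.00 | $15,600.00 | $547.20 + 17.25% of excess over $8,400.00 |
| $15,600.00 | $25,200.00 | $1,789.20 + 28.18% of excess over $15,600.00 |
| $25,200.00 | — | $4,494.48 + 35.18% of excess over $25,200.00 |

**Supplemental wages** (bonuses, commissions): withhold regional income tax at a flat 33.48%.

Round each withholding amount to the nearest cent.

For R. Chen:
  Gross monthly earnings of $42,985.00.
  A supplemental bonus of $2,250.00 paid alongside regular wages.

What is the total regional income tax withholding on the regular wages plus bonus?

$11,504.54

Regional Income Tax: taxable = $42,985.00
  $4,494.48 + 35.18% × ($42,985.00 − $25,200.00) = $4,494.48 + 35.18% × $17,785.00 = $10,751.24
Supplemental (33.48% flat on bonus): 33.48% × $2,250.00 = $753.30
Total regional income tax: $10,751.24 + $753.30 = $11,504.54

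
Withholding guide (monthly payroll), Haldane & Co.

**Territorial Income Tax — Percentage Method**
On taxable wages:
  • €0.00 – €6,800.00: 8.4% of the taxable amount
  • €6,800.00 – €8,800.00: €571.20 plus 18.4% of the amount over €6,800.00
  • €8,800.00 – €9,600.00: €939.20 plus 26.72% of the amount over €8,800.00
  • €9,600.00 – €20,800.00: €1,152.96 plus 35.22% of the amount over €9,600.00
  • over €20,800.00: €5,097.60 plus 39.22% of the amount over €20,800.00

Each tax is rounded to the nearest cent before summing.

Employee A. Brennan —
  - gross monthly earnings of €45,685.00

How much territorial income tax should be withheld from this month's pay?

€14,857.50

Territorial Income Tax: taxable = €45,685.00
  €5,097.60 + 39.22% × (€45,685.00 − €20,800.00) = €5,097.60 + 39.22% × €24,885.00 = €14,857.50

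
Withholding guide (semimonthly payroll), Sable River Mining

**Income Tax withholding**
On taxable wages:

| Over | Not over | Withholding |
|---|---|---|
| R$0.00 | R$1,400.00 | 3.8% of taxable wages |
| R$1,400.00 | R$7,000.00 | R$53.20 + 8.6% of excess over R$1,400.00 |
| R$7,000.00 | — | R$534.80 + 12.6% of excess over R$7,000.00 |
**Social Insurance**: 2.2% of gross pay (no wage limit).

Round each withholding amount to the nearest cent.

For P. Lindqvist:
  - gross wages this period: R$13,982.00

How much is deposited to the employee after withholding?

R$12,259.87

Income Tax: taxable = R$13,982.00
  R$534.80 + 12.6% × (R$13,982.00 − R$7,000.00) = R$534.80 + 12.6% × R$6,982.00 = R$1,414.53
Social Insurance: 2.2% × R$13,982.00 = R$307.60
Total withheld: R$1,414.53 + R$307.60 = R$1,722.13
Net pay: R$13,982.00 − R$1,722.13 = R$12,259.87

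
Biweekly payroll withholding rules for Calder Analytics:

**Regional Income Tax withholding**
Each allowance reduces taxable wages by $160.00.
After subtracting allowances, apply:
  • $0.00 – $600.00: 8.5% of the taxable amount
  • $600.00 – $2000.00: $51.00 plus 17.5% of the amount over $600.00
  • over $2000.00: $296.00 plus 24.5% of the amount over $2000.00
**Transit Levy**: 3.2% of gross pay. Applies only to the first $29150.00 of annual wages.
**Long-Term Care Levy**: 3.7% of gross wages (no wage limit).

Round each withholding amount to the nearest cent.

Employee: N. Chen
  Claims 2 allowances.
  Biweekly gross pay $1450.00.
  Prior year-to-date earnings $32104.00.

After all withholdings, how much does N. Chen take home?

$1252.60

Regional Income Tax: taxable = $1450.00 − 2×$160.00 = $1130.00
  $51.00 + 17.5% × ($1130.00 − $600.00) = $51.00 + 17.5% × $530.00 = $143.75
Transit Levy: YTD $32104.00 ≥ cap $29150.00 → $0.00
Long-Term Care Levy: 3.7% × $1450.00 = $53.65
Total withheld: $143.75 + $0.00 + $53.65 = $197.40
Net pay: $1450.00 − $197.40 = $1252.60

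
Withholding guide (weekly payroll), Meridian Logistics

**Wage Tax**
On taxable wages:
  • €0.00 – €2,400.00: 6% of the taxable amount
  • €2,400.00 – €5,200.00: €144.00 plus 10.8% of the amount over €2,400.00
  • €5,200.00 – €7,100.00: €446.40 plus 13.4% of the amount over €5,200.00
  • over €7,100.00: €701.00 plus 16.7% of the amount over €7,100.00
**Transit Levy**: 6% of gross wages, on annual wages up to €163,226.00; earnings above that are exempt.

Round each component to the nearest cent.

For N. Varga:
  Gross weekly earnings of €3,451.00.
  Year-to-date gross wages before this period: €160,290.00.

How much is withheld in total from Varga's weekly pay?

€433.67

Wage Tax: taxable = €3,451.00
  €144.00 + 10.8% × (€3,451.00 − €2,400.00) = €144.00 + 10.8% × €1,051.00 = €257.51
Transit Levy: cap €163,226.00 − YTD €160,290.00 = €2,936.00 subject; 6% × €2,936.00 = €176.16
Total: €257.51 + €176.16 = €433.67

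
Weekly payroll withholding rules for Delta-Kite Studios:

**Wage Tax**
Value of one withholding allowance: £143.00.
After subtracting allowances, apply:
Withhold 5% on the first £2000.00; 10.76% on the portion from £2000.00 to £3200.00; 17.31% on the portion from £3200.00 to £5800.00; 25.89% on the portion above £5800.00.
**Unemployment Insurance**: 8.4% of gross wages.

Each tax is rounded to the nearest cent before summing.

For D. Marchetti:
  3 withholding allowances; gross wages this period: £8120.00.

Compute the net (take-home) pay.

Wage Tax: taxable = £8120.00 − 3×£143.00 = £7691.00
  £679.18 + 25.89% × (£7691.00 − £5800.00) = £679.18 + 25.89% × £1891.00 = £1168.76
Unemployment Insurance: 8.4% × £8120.00 = £682.08
Total withheld: £1168.76 + £682.08 = £1850.84
Net pay: £8120.00 − £1850.84 = £6269.16

£6269.16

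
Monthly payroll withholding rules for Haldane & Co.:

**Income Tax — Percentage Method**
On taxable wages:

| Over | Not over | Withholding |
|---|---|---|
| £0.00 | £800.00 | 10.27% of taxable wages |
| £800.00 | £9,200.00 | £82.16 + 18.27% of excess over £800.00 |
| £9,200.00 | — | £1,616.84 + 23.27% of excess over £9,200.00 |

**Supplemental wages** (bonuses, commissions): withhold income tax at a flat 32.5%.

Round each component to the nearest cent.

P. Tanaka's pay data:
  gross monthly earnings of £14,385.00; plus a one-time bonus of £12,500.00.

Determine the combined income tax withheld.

£6,885.89

Income Tax: taxable = £14,385.00
  £1,616.84 + 23.27% × (£14,385.00 − £9,200.00) = £1,616.84 + 23.27% × £5,185.00 = £2,823.39
Supplemental (32.5% flat on bonus): 32.5% × £12,500.00 = £4,062.50
Total income tax: £2,823.39 + £4,062.50 = £6,885.89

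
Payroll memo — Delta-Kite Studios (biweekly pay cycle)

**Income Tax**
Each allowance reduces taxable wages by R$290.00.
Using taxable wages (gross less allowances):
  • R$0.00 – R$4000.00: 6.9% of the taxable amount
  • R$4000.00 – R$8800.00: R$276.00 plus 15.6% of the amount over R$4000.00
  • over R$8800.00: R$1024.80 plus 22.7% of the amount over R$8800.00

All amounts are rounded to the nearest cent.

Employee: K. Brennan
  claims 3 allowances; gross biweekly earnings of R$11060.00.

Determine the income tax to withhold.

R$1340.33

Income Tax: taxable = R$11060.00 − 3×R$290.00 = R$10190.00
  R$1024.80 + 22.7% × (R$10190.00 − R$8800.00) = R$1024.80 + 22.7% × R$1390.00 = R$1340.33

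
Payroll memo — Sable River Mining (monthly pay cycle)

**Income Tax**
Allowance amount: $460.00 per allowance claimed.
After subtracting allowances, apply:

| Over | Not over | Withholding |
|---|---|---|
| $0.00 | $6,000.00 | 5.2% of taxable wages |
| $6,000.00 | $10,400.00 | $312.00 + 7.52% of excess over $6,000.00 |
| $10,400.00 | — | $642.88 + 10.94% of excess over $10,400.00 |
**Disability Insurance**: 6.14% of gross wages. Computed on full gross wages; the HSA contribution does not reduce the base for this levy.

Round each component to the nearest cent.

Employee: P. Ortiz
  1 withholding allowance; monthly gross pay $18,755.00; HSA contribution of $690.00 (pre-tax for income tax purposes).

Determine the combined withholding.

Income Tax: taxable = $18,755.00 − $690.00 − 1×$460.00 = $17,605.00
  $642.88 + 10.94% × ($17,605.00 − $10,400.00) = $642.88 + 10.94% × $7,205.00 = $1,431.11
Disability Insurance: 6.14% × $18,755.00 = $1,151.56
Total: $1,431.11 + $1,151.56 = $2,582.67

$2,582.67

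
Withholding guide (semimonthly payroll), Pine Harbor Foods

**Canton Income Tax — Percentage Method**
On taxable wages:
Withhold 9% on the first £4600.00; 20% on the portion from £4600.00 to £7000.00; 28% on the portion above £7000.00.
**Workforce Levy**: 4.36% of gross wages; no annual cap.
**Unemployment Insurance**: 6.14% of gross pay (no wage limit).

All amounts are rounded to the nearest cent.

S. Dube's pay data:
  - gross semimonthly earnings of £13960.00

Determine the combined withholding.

£4308.60

Canton Income Tax: taxable = £13960.00
  £894.00 + 28% × (£13960.00 − £7000.00) = £894.00 + 28% × £6960.00 = £2842.80
Workforce Levy: 4.36% × £13960.00 = £608.66
Unemployment Insurance: 6.14% × £13960.00 = £857.14
Total: £2842.80 + £608.66 + £857.14 = £4308.60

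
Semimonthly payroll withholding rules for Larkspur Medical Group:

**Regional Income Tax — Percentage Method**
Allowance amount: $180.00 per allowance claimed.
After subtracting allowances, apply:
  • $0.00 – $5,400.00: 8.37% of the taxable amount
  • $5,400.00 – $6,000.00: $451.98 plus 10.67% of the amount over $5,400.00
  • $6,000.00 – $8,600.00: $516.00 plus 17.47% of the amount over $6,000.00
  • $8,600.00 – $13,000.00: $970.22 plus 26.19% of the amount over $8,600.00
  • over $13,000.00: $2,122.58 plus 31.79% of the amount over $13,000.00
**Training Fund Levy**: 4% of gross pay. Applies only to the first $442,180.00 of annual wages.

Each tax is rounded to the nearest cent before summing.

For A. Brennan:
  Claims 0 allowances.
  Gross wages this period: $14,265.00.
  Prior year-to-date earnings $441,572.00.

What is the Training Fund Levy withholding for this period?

$24.32

Training Fund Levy: cap $442,180.00 − YTD $441,572.00 = $608.00 subject; 4% × $608.00 = $24.32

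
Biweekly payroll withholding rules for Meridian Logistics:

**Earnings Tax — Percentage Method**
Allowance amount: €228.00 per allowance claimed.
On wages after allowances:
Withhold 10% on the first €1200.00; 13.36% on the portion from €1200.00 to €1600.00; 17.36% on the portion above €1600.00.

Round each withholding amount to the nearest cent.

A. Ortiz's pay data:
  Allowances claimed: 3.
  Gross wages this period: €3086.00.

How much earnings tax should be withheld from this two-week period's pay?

Earnings Tax: taxable = €3086.00 − 3×€228.00 = €2402.00
  €173.44 + 17.36% × (€2402.00 − €1600.00) = €173.44 + 17.36% × €802.00 = €312.67

€312.67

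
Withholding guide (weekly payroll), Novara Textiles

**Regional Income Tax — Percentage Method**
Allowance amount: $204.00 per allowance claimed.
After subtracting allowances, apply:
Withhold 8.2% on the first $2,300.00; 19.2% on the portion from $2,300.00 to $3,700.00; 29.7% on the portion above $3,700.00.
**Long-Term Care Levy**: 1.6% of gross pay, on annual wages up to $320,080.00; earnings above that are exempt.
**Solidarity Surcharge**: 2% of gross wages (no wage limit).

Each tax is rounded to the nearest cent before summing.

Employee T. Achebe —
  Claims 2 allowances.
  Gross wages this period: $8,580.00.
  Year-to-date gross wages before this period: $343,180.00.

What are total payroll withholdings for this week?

Regional Income Tax: taxable = $8,580.00 − 2×$204.00 = $8,172.00
  $457.40 + 29.7% × ($8,172.00 − $3,700.00) = $457.40 + 29.7% × $4,472.00 = $1,785.58
Long-Term Care Levy: YTD $343,180.00 ≥ cap $320,080.00 → $0.00
Solidarity Surcharge: 2% × $8,580.00 = $171.60
Total: $1,785.58 + $0.00 + $171.60 = $1,957.18

$1,957.18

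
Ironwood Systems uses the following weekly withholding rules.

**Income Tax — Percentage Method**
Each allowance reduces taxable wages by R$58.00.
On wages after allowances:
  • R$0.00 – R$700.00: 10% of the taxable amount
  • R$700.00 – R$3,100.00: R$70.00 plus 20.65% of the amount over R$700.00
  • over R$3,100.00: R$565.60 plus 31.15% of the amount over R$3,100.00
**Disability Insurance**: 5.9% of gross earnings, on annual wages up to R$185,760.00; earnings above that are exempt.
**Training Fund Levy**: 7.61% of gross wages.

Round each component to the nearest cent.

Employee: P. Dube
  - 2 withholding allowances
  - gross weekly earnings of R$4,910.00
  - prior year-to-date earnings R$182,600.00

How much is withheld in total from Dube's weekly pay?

R$1,653.37

Income Tax: taxable = R$4,910.00 − 2×R$58.00 = R$4,794.00
  R$565.60 + 31.15% × (R$4,794.00 − R$3,100.00) = R$565.60 + 31.15% × R$1,694.00 = R$1,093.28
Disability Insurance: cap R$185,760.00 − YTD R$182,600.00 = R$3,160.00 subject; 5.9% × R$3,160.00 = R$186.44
Training Fund Levy: 7.61% × R$4,910.00 = R$373.65
Total: R$1,093.28 + R$186.44 + R$373.65 = R$1,653.37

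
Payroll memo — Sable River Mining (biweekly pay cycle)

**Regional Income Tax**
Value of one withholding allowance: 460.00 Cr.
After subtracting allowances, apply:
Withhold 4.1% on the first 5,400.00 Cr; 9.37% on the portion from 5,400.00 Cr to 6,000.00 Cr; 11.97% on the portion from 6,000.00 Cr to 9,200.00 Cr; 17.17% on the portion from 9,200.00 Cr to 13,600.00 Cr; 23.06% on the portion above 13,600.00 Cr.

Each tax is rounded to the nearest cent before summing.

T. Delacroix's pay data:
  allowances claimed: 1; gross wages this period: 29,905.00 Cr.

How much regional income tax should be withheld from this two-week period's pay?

Regional Income Tax: taxable = 29,905.00 Cr − 1×460.00 Cr = 29,445.00 Cr
  1,416.14 Cr + 23.06% × (29,445.00 Cr − 13,600.00 Cr) = 1,416.14 Cr + 23.06% × 15,845.00 Cr = 5,070.00 Cr

5,070.00 Cr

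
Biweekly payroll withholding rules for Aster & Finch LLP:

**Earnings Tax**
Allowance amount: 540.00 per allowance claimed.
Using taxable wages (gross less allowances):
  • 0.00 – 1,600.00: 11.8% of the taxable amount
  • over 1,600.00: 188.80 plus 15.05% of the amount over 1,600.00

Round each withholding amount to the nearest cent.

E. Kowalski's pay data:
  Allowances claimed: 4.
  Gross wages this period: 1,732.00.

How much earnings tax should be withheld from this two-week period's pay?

Earnings Tax: taxable = 1,732.00 − 4×540.00 = -428.00
  Taxable ≤ 0 → 0.00

0.00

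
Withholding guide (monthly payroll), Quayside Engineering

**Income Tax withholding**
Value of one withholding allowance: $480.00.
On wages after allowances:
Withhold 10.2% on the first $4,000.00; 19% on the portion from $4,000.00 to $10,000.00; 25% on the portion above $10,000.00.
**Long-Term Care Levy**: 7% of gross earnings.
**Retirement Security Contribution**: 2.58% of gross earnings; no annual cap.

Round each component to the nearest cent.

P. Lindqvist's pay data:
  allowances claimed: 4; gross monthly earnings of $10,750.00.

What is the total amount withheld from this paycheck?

$2,355.55

Income Tax: taxable = $10,750.00 − 4×$480.00 = $8,830.00
  $408.00 + 19% × ($8,830.00 − $4,000.00) = $408.00 + 19% × $4,830.00 = $1,325.70
Long-Term Care Levy: 7% × $10,750.00 = $752.50
Retirement Security Contribution: 2.58% × $10,750.00 = $277.35
Total: $1,325.70 + $752.50 + $277.35 = $2,355.55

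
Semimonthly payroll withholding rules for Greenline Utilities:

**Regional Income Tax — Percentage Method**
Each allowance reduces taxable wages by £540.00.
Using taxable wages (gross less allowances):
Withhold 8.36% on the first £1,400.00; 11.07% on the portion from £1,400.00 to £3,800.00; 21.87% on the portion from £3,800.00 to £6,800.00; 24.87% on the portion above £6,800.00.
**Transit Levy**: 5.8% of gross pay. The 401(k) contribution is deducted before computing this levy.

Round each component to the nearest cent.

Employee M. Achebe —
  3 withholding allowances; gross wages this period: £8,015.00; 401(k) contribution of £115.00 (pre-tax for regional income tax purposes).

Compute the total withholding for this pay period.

Regional Income Tax: taxable = £8,015.00 − £115.00 − 3×£540.00 = £6,280.00
  £382.72 + 21.87% × (£6,280.00 − £3,800.00) = £382.72 + 21.87% × £2,480.00 = £925.10
Transit Levy: 5.8% × £7,900.00 = £458.20
Total: £925.10 + £458.20 = £1,383.30

£1,383.30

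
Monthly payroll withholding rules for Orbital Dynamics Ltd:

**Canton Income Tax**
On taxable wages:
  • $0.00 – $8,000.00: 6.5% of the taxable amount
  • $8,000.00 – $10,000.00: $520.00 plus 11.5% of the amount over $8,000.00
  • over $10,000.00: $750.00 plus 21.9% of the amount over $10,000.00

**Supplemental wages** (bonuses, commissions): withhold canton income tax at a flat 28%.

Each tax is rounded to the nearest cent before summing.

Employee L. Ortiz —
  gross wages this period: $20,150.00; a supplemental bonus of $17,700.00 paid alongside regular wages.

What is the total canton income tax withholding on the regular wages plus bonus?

Canton Income Tax: taxable = $20,150.00
  $750.00 + 21.9% × ($20,150.00 − $10,000.00) = $750.00 + 21.9% × $10,150.00 = $2,972.85
Supplemental (28% flat on bonus): 28% × $17,700.00 = $4,956.00
Total canton income tax: $2,972.85 + $4,956.00 = $7,928.85

$7,928.85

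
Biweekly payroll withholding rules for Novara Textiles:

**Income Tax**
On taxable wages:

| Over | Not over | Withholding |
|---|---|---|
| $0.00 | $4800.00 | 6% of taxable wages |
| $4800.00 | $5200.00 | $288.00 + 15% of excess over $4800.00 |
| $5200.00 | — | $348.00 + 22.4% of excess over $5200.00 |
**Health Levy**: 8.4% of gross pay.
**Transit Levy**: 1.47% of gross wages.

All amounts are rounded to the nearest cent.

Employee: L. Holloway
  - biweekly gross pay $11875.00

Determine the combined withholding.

$3015.26

Income Tax: taxable = $11875.00
  $348.00 + 22.4% × ($11875.00 − $5200.00) = $348.00 + 22.4% × $6675.00 = $1843.20
Health Levy: 8.4% × $11875.00 = $997.50
Transit Levy: 1.47% × $11875.00 = $174.56
Total: $1843.20 + $997.50 + $174.56 = $3015.26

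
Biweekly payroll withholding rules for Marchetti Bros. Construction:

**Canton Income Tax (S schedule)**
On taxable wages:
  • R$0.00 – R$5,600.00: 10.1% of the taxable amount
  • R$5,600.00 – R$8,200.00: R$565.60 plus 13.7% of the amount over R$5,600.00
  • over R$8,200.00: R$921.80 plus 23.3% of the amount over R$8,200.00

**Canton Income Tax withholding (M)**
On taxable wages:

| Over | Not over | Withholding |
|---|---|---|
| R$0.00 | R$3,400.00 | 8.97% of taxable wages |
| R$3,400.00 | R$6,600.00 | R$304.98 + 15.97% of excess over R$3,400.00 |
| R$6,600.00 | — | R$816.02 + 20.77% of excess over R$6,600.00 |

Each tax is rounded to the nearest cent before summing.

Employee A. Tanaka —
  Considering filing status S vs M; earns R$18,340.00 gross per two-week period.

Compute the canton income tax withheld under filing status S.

Canton Income Tax (S): taxable = R$18,340.00
  R$921.80 + 23.3% × (R$18,340.00 − R$8,200.00) = R$921.80 + 23.3% × R$10,140.00 = R$3,284.42

R$3,284.42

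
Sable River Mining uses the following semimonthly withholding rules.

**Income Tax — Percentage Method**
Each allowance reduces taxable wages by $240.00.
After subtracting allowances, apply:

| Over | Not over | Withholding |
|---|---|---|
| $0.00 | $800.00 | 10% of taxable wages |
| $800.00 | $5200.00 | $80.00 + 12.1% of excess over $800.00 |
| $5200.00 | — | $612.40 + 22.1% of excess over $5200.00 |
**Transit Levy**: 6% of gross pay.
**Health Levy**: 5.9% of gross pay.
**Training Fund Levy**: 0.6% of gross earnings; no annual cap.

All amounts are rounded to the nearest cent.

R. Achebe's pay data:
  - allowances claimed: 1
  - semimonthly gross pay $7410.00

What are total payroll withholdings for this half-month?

Income Tax: taxable = $7410.00 − 1×$240.00 = $7170.00
  $612.40 + 22.1% × ($7170.00 − $5200.00) = $612.40 + 22.1% × $1970.00 = $1047.77
Transit Levy: 6% × $7410.00 = $444.60
Health Levy: 5.9% × $7410.00 = $437.19
Training Fund Levy: 0.6% × $7410.00 = $44.46
Total: $1047.77 + $444.60 + $437.19 + $44.46 = $1974.02

$1974.02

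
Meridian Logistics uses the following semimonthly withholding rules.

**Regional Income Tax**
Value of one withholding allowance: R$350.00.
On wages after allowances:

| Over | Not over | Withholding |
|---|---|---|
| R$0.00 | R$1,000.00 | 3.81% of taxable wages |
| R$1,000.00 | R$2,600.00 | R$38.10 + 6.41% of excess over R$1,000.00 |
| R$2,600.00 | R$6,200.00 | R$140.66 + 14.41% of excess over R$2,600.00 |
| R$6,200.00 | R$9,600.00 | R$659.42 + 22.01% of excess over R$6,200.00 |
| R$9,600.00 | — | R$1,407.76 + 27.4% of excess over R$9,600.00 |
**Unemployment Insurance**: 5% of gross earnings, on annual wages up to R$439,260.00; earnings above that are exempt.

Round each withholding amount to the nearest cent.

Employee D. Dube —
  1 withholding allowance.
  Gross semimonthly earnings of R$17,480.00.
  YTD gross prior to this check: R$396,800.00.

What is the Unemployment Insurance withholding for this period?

R$874.00

Unemployment Insurance: 5% × R$17,480.00 = R$874.00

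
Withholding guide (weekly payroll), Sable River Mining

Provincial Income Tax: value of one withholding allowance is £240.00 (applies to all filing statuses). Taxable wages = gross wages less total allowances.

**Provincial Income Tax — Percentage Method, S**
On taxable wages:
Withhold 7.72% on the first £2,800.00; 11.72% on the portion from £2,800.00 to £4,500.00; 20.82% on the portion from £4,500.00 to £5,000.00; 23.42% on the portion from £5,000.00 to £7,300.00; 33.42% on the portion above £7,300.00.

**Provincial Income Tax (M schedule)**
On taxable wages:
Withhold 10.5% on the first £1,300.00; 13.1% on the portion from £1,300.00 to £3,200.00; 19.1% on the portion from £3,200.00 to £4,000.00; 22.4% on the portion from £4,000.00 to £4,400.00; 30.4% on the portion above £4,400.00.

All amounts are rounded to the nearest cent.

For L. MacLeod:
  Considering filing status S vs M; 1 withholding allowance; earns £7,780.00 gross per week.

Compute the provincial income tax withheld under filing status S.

Provincial Income Tax (S): taxable = £7,780.00 − 1×£240.00 = £7,540.00
  £1,058.16 + 33.42% × (£7,540.00 − £7,300.00) = £1,058.16 + 33.42% × £240.00 = £1,138.37

£1,138.37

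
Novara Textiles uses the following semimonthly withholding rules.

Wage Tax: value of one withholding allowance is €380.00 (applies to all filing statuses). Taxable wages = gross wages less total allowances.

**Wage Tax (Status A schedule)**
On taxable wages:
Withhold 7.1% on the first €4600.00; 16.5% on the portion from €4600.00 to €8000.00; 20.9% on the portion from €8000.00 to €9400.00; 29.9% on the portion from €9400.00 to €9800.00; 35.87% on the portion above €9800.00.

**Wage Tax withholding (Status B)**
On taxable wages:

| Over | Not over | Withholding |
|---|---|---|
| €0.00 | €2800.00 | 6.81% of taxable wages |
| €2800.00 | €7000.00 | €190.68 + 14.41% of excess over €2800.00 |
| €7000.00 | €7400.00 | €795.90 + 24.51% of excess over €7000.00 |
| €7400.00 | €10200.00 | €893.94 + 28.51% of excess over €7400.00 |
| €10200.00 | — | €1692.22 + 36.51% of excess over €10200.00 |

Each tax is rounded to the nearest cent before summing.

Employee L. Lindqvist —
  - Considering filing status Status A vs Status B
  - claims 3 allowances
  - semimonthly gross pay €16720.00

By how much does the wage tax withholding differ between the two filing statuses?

€283.37

Wage Tax (Status A): taxable = €16720.00 − 3×€380.00 = €15580.00
  €1299.80 + 35.87% × (€15580.00 − €9800.00) = €1299.80 + 35.87% × €5780.00 = €3373.09
Wage Tax (Status B): taxable = €16720.00 − 3×€380.00 = €15580.00
  €1692.22 + 36.51% × (€15580.00 − €10200.00) = €1692.22 + 36.51% × €5380.00 = €3656.46
Difference: |€3373.09 − €3656.46| = €283.37 (higher under Status B)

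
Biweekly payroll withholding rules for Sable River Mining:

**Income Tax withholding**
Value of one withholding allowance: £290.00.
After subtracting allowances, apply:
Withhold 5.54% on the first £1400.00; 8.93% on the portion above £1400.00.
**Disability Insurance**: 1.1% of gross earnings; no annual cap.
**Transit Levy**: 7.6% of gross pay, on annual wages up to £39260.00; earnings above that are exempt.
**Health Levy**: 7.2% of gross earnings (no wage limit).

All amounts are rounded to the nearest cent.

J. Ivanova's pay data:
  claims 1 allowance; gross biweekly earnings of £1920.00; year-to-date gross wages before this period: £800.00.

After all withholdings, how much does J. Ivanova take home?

£1516.62

Income Tax: taxable = £1920.00 − 1×£290.00 = £1630.00
  £77.56 + 8.93% × (£1630.00 − £1400.00) = £77.56 + 8.93% × £230.00 = £98.10
Disability Insurance: 1.1% × £1920.00 = £21.12
Transit Levy: 7.6% × £1920.00 = £145.92
Health Levy: 7.2% × £1920.00 = £138.24
Total withheld: £98.10 + £21.12 + £145.92 + £138.24 = £403.38
Net pay: £1920.00 − £403.38 = £1516.62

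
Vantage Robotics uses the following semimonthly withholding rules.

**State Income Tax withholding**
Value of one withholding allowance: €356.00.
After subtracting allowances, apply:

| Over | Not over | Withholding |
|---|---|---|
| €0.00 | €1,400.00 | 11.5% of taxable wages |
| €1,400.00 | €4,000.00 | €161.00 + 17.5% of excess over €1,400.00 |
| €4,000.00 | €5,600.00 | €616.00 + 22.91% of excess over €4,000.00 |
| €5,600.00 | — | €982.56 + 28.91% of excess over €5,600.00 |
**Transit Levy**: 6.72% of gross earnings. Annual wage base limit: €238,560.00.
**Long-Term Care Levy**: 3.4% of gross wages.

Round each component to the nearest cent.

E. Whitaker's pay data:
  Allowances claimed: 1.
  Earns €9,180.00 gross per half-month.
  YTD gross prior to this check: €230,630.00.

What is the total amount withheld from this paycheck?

€2,759.64

State Income Tax: taxable = €9,180.00 − 1×€356.00 = €8,824.00
  €982.56 + 28.91% × (€8,824.00 − €5,600.00) = €982.56 + 28.91% × €3,224.00 = €1,914.62
Transit Levy: cap €238,560.00 − YTD €230,630.00 = €7,930.00 subject; 6.72% × €7,930.00 = €532.90
Long-Term Care Levy: 3.4% × €9,180.00 = €312.12
Total: €1,914.62 + €532.90 + €312.12 = €2,759.64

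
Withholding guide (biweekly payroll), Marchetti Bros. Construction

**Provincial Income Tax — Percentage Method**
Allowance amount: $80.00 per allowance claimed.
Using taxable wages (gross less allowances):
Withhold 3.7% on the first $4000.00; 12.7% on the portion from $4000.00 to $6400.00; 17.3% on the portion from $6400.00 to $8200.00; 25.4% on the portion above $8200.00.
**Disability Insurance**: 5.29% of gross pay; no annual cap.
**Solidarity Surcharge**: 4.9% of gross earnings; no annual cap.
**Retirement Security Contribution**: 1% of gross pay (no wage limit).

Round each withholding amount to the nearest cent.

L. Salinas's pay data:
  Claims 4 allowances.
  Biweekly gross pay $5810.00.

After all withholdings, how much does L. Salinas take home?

$4822.63

Provincial Income Tax: taxable = $5810.00 − 4×$80.00 = $5490.00
  $148.00 + 12.7% × ($5490.00 − $4000.00) = $148.00 + 12.7% × $1490.00 = $337.23
Disability Insurance: 5.29% × $5810.00 = $307.35
Solidarity Surcharge: 4.9% × $5810.00 = $284.69
Retirement Security Contribution: 1% × $5810.00 = $58.10
Total withheld: $337.23 + $307.35 + $284.69 + $58.10 = $987.37
Net pay: $5810.00 − $987.37 = $4822.63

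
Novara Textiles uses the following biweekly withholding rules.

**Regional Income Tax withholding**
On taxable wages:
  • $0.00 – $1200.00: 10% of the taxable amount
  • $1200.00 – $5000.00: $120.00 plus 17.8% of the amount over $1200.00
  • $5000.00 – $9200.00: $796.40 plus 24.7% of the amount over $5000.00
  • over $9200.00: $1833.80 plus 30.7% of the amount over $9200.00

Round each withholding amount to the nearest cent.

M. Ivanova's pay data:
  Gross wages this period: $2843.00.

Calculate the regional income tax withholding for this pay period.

Regional Income Tax: taxable = $2843.00
  $120.00 + 17.8% × ($2843.00 − $1200.00) = $120.00 + 17.8% × $1643.00 = $412.45

$412.45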